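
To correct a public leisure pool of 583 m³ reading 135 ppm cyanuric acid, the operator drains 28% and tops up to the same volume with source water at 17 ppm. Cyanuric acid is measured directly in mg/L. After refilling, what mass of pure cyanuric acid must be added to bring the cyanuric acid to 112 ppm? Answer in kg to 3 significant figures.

5.85 kg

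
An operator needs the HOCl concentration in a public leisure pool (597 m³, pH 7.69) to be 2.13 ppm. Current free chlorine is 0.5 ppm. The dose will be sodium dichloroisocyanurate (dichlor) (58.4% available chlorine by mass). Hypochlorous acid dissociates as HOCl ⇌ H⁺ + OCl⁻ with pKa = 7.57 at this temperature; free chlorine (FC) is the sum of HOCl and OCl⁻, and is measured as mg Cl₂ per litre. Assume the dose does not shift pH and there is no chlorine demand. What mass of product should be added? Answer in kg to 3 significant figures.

4.54 kg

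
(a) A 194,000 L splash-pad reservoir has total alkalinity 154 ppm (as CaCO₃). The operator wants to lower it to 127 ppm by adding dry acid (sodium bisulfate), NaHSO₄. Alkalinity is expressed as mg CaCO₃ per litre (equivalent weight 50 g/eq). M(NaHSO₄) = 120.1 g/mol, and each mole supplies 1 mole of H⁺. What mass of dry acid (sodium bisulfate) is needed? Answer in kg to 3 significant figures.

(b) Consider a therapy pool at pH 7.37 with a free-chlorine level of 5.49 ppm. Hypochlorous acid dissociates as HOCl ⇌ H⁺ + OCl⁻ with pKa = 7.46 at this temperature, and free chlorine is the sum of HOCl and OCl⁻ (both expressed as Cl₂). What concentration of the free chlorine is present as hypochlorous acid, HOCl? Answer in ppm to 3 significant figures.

(a) Alkalinity to neutralize: (154 − 127) = 27 mg/L as CaCO₃ × 194,000 L = 5238 g as CaCO₃.
(a) Equivalents of H⁺ required: 5238 ÷ 50 g/eq = 104.8 eq = 104.8 mol NaHSO₄.
(a) Mass of NaHSO₄: 104.8 × 120.1 = 12,580 g.

(b) [OCl⁻]/[HOCl] = 10^(pH − pKa) = 10^(7.37 − 7.46) = 10^-0.09 = 0.8128.
(b) Fraction as HOCl = 1 / (1 + 0.8128) = 0.5516.
(b) HOCl = 0.5516 × 5.49 ppm = 3.028 ppm.

(a) 12.6 kg; (b) 3.03 ppm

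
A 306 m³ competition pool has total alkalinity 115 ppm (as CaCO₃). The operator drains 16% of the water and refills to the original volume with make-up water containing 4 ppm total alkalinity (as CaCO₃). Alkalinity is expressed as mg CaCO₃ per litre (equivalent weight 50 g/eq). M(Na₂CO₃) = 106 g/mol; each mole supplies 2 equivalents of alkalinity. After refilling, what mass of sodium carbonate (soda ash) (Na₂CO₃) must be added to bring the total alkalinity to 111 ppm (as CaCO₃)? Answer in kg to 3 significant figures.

4.46 kg

Volume: 306 m³ = 306,000 L.
After draining 16% and refilling: 115 × 0.84 + 4 × 0.16 = 97.24 ppm.
Deficit to target: 111 − 97.24 = 13.76 mg/L.
As CaCO₃: 13.76 mg/L × 306,000 L = 4211 g; ÷ 50 g/eq ÷ 2 = 42.11 mol Na₂CO₃.
Mass: 42.11 × 106 = 4463 g.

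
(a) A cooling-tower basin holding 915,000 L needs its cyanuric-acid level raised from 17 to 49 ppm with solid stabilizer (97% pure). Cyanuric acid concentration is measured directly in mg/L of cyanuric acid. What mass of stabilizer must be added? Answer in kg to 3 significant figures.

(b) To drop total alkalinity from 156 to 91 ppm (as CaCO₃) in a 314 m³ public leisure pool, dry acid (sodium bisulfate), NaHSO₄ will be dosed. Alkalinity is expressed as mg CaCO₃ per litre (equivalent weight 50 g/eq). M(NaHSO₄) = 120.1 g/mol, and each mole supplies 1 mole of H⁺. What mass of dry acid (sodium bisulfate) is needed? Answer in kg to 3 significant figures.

(a) 30.2 kg; (b) 49.0 kg

(a) CYA to add: (49 − 17) = 32 mg/L × 915,000 L = 29,280 g cyanuric acid.
(a) At 97% purity: 29,280 / 0.97 = 30,190 g product.

(b) Volume: 314 m³ = 314,000 L.
(b) Alkalinity to neutralize: (156 − 91) = 65 mg/L as CaCO₃ × 314,000 L = 20,410 g as CaCO₃.
(b) Equivalents of H⁺ required: 20,410 ÷ 50 g/eq = 408.2 eq = 408.2 mol NaHSO₄.
(b) Mass of NaHSO₄: 408.2 × 120.1 = 49,020 g.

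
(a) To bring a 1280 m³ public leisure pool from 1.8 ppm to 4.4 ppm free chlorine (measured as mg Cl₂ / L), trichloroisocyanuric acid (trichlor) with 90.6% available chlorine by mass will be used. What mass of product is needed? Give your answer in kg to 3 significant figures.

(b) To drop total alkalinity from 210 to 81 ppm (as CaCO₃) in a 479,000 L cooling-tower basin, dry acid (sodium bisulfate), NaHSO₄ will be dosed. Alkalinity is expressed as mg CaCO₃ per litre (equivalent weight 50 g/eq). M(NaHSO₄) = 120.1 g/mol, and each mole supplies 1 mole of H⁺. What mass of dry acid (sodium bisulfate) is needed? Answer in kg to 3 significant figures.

(a) Volume: 1280 m³ = 1,280,000 L.
(a) Chlorine deficit: 4.4 − 1.8 = 2.6 ppm = 2.6 mg/L as Cl₂.
(a) Cl₂ equivalent needed: 2.6 mg/L × 1,280,000 L = 3,328,000 mg = 3328 g.
(a) Product at 90.6% available chlorine: 3328 / 0.906 = 3673 g.

(b) Alkalinity to neutralize: (210 − 81) = 129 mg/L as CaCO₃ × 479,000 L = 61,790 g as CaCO₃.
(b) Equivalents of H⁺ required: 61,790 ÷ 50 g/eq = 1236 eq = 1236 mol NaHSO₄.
(b) Mass of NaHSO₄: 1236 × 120.1 = 148,400 g.

(a) 3.67 kg; (b) 148 kg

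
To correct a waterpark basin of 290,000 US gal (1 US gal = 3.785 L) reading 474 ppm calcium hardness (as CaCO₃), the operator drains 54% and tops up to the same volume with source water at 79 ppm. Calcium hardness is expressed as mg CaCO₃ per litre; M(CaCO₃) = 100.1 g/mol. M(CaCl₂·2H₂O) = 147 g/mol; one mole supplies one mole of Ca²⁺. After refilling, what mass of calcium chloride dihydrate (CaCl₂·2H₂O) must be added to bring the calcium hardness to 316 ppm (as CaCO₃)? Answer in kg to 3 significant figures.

89.1 kg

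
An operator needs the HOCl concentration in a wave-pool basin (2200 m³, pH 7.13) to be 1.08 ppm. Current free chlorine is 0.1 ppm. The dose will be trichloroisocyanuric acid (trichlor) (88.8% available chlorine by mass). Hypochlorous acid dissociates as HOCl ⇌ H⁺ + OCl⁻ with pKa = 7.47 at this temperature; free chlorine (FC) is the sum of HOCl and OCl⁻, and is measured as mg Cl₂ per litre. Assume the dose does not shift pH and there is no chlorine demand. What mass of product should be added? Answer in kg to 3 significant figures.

3.65 kg

Volume: 2200 m³ = 2,200,000 L.
[OCl⁻]/[HOCl] = 10^(pH − pKa) = 10^(7.13 − 7.47) = 0.4571; fraction as HOCl = 1/(1 + 0.4571) = 0.6863.
Free chlorine required for 1.08 ppm HOCl: 1.08 / 0.6863 = 1.574 ppm.
FC to add: 1.574 − 0.1 = 1.474 mg/L as Cl₂.
Cl₂ equivalent: 1.474 mg/L × 2,200,000 L = 3242 g.
Product at 88.8% available Cl: 3242 / 0.888 = 3651 g.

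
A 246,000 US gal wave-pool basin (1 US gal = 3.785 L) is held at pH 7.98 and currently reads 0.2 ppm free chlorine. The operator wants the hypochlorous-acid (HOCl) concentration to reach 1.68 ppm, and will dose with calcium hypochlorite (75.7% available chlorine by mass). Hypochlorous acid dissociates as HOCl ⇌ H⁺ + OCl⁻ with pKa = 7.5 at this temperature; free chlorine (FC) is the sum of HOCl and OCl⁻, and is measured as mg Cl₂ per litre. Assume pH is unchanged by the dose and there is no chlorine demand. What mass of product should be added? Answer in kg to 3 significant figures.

Volume: 246,000 US gal × 3.785 L/gal = 931,110 L.
[OCl⁻]/[HOCl] = 10^(pH − pKa) = 10^(7.98 − 7.5) = 3.02; fraction as HOCl = 1/(1 + 3.02) = 0.2488.
Free chlorine required for 1.68 ppm HOCl: 1.68 / 0.2488 = 6.754 ppm.
FC to add: 6.754 − 0.2 = 6.554 mg/L as Cl₂.
Cl₂ equivalent: 6.554 mg/L × 931,110 L = 6102 g.
Product at 75.7% available Cl: 6102 / 0.757 = 8061 g.

8.06 kg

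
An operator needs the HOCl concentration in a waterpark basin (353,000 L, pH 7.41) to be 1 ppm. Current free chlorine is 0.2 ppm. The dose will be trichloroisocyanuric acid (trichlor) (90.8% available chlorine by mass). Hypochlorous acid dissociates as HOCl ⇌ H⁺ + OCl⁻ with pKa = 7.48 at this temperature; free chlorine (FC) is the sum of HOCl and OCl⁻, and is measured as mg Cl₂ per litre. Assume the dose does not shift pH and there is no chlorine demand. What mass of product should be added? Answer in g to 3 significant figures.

[OCl⁻]/[HOCl] = 10^(pH − pKa) = 10^(7.41 − 7.48) = 0.8511; fraction as HOCl = 1/(1 + 0.8511) = 0.5402.
Free chlorine required for 1 ppm HOCl: 1 / 0.5402 = 1.851 ppm.
FC to add: 1.851 − 0.2 = 1.651 mg/L as Cl₂.
Cl₂ equivalent: 1.651 mg/L × 353,000 L = 582.9 g.
Product at 90.8% available Cl: 582.9 / 0.908 = 641.9 g.

642 g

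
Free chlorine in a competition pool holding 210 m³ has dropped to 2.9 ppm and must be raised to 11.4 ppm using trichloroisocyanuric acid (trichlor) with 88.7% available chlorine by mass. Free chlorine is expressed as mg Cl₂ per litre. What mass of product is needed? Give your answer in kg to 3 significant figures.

2.01 kg

Volume: 210 m³ = 210,000 L.
Chlorine deficit: 11.4 − 2.9 = 8.5 ppm = 8.5 mg/L as Cl₂.
Cl₂ equivalent needed: 8.5 mg/L × 210,000 L = 1,785,000 mg = 1785 g.
Product at 88.7% available chlorine: 1785 / 0.887 = 2012 g.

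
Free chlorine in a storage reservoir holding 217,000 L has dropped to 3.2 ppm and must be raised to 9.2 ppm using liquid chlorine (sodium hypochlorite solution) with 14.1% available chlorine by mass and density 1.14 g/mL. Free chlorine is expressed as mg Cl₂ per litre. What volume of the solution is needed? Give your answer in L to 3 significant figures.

8.10 L

Chlorine deficit: 9.2 − 3.2 = 6 ppm = 6 mg/L as Cl₂.
Cl₂ equivalent needed: 6 mg/L × 217,000 L = 1,302,000 mg = 1302 g.
Product at 14.1% available chlorine: 1302 / 0.141 = 9234 g.
Volume at density 1.14 g/mL: 9234 g ÷ 1.14 g/mL = 8100 mL.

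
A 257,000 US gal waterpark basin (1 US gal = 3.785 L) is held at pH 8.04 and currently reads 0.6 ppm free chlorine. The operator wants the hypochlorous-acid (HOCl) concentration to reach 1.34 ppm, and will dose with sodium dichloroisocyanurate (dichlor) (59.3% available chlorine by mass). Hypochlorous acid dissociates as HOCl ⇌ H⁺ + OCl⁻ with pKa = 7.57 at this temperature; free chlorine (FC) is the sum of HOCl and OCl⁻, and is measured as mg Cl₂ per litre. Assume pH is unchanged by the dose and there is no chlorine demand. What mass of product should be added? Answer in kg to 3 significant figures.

Volume: 257,000 US gal × 3.785 L/gal = 972,745 L.
[OCl⁻]/[HOCl] = 10^(pH − pKa) = 10^(8.04 − 7.57) = 2.951; fraction as HOCl = 1/(1 + 2.951) = 0.2531.
Free chlorine required for 1.34 ppm HOCl: 1.34 / 0.2531 = 5.295 ppm.
FC to add: 5.295 − 0.6 = 4.695 mg/L as Cl₂.
Cl₂ equivalent: 4.695 mg/L × 972,745 L = 4567 g.
Product at 59.3% available Cl: 4567 / 0.593 = 7701 g.

7.70 kg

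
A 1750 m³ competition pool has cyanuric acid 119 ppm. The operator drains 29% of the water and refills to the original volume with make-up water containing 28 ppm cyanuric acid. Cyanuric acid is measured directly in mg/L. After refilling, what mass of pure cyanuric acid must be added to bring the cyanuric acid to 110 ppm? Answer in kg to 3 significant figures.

30.4 kg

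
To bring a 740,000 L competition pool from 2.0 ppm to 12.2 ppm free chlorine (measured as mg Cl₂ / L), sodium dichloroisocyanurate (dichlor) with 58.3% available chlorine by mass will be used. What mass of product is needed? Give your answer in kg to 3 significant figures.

Chlorine deficit: 12.2 − 2.0 = 10.2 ppm = 10.2 mg/L as Cl₂.
Cl₂ equivalent needed: 10.2 mg/L × 740,000 L = 7,548,000 mg = 7548 g.
Product at 58.3% available chlorine: 7548 / 0.583 = 12,950 g.

12.9 kg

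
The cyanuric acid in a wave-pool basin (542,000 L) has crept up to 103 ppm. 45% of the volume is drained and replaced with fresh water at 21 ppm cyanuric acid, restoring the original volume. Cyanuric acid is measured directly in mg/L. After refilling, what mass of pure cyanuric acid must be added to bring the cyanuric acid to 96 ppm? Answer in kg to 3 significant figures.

After draining 45% and refilling: 103 × 0.55 + 21 × 0.45 = 66.1 ppm.
Deficit to target: 96 − 66.1 = 29.9 mg/L.
Mass: 29.9 mg/L × 542,000 L = 16,210 g cyanuric acid.

16.2 kg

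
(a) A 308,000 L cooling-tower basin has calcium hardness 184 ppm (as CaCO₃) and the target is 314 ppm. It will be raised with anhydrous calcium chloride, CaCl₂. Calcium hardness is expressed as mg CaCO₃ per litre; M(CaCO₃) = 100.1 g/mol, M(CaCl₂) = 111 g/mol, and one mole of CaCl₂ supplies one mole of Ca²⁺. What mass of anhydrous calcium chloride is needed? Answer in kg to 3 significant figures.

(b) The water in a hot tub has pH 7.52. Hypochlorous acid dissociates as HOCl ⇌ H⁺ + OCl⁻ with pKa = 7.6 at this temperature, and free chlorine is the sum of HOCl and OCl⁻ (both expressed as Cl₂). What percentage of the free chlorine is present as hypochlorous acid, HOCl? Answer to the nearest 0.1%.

(a) Hardness to add: (314 − 184) = 130 mg/L as CaCO₃ × 308,000 L = 40,040 g as CaCO₃.
(a) Moles of Ca²⁺ (1 mol Ca²⁺ ≡ 1 mol CaCO₃): 40,040 / 100.1 g/mol = 400 mol.
(a) Mass of CaCl₂: 400 × 111 = 44,400 g.

(b) [OCl⁻]/[HOCl] = 10^(pH − pKa) = 10^(7.52 − 7.6) = 10^-0.08 = 0.8318.
(b) Fraction as HOCl = 1 / (1 + 0.8318) = 0.5459.

(a) 44.4 kg; (b) 54.6%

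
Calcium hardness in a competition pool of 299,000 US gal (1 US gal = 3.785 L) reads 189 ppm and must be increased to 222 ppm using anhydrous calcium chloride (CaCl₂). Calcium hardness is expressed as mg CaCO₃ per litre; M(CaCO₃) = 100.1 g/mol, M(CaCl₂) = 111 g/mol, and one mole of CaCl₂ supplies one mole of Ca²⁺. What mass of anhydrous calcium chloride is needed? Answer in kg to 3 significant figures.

41.4 kg

Volume: 299,000 US gal × 3.785 L/gal = 1,131,715 L.
Hardness to add: (222 − 189) = 33 mg/L as CaCO₃ × 1,131,715 L = 37,350 g as CaCO₃.
Moles of Ca²⁺ (1 mol Ca²⁺ ≡ 1 mol CaCO₃): 37,350 / 100.1 g/mol = 373.1 mol.
Mass of CaCl₂: 373.1 × 111 = 41,410 g.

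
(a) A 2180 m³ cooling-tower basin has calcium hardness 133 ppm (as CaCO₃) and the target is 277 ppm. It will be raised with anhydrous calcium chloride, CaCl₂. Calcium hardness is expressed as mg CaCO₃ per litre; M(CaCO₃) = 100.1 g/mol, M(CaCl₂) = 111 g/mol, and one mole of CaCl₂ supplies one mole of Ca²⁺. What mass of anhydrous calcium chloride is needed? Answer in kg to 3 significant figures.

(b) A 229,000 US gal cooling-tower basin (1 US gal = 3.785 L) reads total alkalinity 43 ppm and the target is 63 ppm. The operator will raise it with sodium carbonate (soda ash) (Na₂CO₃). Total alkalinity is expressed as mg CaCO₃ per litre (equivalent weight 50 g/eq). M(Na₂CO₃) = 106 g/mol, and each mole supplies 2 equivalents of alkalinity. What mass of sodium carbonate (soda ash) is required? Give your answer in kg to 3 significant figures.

(a) 348 kg; (b) 18.4 kg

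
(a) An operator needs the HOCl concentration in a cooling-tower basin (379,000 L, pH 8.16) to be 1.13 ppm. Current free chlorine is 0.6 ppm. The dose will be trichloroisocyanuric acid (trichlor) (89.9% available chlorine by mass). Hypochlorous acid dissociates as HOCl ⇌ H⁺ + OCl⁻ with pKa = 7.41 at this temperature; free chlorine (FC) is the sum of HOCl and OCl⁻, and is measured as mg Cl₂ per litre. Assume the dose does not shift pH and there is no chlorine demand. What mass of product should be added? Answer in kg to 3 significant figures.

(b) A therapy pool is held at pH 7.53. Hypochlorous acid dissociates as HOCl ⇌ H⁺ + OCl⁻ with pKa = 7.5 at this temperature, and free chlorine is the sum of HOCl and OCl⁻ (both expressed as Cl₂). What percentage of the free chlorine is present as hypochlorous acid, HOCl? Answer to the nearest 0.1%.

(a) [OCl⁻]/[HOCl] = 10^(pH − pKa) = 10^(8.16 − 7.41) = 5.623; fraction as HOCl = 1/(1 + 5.623) = 0.151.
(a) Free chlorine required for 1.13 ppm HOCl: 1.13 / 0.151 = 7.484 ppm.
(a) FC to add: 7.484 − 0.6 = 6.884 mg/L as Cl₂.
(a) Cl₂ equivalent: 6.884 mg/L × 379,000 L = 2609 g.
(a) Product at 89.9% available Cl: 2609 / 0.899 = 2902 g.

(b) [OCl⁻]/[HOCl] = 10^(pH − pKa) = 10^(7.53 − 7.5) = 10^0.03 = 1.072.
(b) Fraction as HOCl = 1 / (1 + 1.072) = 0.4827.

(a) 2.90 kg; (b) 48.3%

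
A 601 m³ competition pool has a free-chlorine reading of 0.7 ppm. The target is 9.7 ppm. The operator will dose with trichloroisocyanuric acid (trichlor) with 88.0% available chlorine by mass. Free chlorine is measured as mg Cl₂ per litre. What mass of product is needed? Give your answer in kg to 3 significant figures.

Volume: 601 m³ = 601,000 L.
Chlorine deficit: 9.7 − 0.7 = 9 ppm = 9 mg/L as Cl₂.
Cl₂ equivalent needed: 9 mg/L × 601,000 L = 5,409,000 mg = 5409 g.
Product at 88.0% available chlorine: 5409 / 0.88 = 6147 g.

6.15 kg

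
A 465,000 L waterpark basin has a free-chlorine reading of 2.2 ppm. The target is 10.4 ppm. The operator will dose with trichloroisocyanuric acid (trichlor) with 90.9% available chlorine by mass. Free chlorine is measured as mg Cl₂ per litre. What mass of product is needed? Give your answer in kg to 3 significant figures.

4.19 kg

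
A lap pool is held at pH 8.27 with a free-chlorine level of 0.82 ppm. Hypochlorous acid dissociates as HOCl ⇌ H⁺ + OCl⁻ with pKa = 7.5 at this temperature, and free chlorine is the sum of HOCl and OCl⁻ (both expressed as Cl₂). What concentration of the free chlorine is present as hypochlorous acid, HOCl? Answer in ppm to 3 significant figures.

[OCl⁻]/[HOCl] = 10^(pH − pKa) = 10^(8.27 − 7.5) = 10^0.77 = 5.888.
Fraction as HOCl = 1 / (1 + 5.888) = 0.1452.
HOCl = 0.1452 × 0.82 ppm = 0.119 ppm.

0.119 ppm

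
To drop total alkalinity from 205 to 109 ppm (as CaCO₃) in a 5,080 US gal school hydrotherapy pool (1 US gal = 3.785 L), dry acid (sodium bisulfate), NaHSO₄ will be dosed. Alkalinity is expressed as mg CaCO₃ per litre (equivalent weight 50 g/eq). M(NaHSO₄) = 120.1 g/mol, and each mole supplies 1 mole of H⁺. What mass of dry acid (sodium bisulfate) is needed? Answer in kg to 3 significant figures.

Volume: 5,080 US gal × 3.785 L/gal = 19,228 L.
Alkalinity to neutralize: (205 − 109) = 96 mg/L as CaCO₃ × 19,228 L = 1846 g as CaCO₃.
Equivalents of H⁺ required: 1846 ÷ 50 g/eq = 36.92 eq = 36.92 mol NaHSO₄.
Mass of NaHSO₄: 36.92 × 120.1 = 4434 g.

4.43 kg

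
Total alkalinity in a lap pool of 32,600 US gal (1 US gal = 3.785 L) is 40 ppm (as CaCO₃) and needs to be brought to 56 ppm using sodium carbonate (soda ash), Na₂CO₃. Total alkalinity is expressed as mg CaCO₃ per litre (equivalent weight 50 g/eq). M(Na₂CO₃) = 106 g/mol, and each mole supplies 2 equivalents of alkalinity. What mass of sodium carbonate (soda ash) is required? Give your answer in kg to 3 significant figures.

2.09 kg

Volume: 32,600 US gal × 3.785 L/gal = 123,391 L.
Alkalinity to add: (56 − 40) = 16 mg/L as CaCO₃ × 123,391 L = 1974 g as CaCO₃.
Equivalents: 1974 g ÷ 50 g/eq = 39.49 eq.
Each mole of Na₂CO₃ supplies 2 eq, so 39.49 / 2 = 19.74 mol.
Mass: 19.74 mol × 106 g/mol = 2093 g.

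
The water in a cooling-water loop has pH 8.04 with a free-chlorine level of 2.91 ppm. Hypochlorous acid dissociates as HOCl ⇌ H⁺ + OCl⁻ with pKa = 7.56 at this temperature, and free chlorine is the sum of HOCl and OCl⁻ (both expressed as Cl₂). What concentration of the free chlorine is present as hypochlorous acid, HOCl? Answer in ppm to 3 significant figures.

[OCl⁻]/[HOCl] = 10^(pH − pKa) = 10^(8.04 − 7.56) = 10^0.48 = 3.02.
Fraction as HOCl = 1 / (1 + 3.02) = 0.2488.
HOCl = 0.2488 × 2.91 ppm = 0.7239 ppm.

0.724 ppm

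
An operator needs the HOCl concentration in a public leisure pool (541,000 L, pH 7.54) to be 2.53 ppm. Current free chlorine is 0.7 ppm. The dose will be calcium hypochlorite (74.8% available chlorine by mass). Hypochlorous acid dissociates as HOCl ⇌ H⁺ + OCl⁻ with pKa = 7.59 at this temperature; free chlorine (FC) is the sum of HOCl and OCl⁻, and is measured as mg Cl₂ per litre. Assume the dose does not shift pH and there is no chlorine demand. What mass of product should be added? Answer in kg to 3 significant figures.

[OCl⁻]/[HOCl] = 10^(pH − pKa) = 10^(7.54 − 7.59) = 0.8913; fraction as HOCl = 1/(1 + 0.8913) = 0.5288.
Free chlorine required for 2.53 ppm HOCl: 2.53 / 0.5288 = 4.785 ppm.
FC to add: 4.785 − 0.7 = 4.085 mg/L as Cl₂.
Cl₂ equivalent: 4.085 mg/L × 541,000 L = 2210 g.
Product at 74.8% available Cl: 2210 / 0.748 = 2954 g.

2.95 kg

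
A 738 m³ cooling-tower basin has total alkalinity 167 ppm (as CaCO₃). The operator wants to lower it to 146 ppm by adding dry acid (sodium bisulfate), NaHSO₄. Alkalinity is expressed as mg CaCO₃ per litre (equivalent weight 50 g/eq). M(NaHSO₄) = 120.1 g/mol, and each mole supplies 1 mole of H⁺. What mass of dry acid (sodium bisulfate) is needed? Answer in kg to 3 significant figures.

Volume: 738 m³ = 738,000 L.
Alkalinity to neutralize: (167 − 146) = 21 mg/L as CaCO₃ × 738,000 L = 15,500 g as CaCO₃.
Equivalents of H⁺ required: 15,500 ÷ 50 g/eq = 310 eq = 310 mol NaHSO₄.
Mass of NaHSO₄: 310 × 120.1 = 37,230 g.

37.2 kg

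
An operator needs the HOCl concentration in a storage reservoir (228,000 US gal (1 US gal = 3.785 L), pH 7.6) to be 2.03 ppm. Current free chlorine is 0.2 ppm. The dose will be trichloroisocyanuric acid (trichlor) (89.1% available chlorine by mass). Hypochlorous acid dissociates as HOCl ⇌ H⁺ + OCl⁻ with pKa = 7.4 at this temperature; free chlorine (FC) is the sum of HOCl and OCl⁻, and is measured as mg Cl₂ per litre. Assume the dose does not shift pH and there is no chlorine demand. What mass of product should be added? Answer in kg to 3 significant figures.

4.89 kg

Volume: 228,000 US gal × 3.785 L/gal = 862,980 L.
[OCl⁻]/[HOCl] = 10^(pH − pKa) = 10^(7.6 − 7.4) = 1.585; fraction as HOCl = 1/(1 + 1.585) = 0.3869.
Free chlorine required for 2.03 ppm HOCl: 2.03 / 0.3869 = 5.247 ppm.
FC to add: 5.247 − 0.2 = 5.047 mg/L as Cl₂.
Cl₂ equivalent: 5.047 mg/L × 862,980 L = 4356 g.
Product at 89.1% available Cl: 4356 / 0.891 = 4889 g.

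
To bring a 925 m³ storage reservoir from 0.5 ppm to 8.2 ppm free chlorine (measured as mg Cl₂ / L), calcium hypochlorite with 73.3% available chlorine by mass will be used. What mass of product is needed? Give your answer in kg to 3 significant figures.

9.72 kg

Volume: 925 m³ = 925,000 L.
Chlorine deficit: 8.2 − 0.5 = 7.7 ppm = 7.7 mg/L as Cl₂.
Cl₂ equivalent needed: 7.7 mg/L × 925,000 L = 7,122,000 mg = 7122 g.
Product at 73.3% available chlorine: 7122 / 0.733 = 9717 g.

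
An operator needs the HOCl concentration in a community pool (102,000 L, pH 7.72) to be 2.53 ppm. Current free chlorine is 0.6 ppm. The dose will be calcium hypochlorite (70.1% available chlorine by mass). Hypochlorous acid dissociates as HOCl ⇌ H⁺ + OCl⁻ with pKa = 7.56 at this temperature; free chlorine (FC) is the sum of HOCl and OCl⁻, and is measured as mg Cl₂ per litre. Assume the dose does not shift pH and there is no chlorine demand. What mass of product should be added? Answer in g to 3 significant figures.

813 g

[OCl⁻]/[HOCl] = 10^(pH − pKa) = 10^(7.72 − 7.56) = 1.445; fraction as HOCl = 1/(1 + 1.445) = 0.4089.
Free chlorine required for 2.53 ppm HOCl: 2.53 / 0.4089 = 6.187 ppm.
FC to add: 6.187 − 0.6 = 5.587 mg/L as Cl₂.
Cl₂ equivalent: 5.587 mg/L × 102,000 L = 569.9 g.
Product at 70.1% available Cl: 569.9 / 0.701 = 812.9 g.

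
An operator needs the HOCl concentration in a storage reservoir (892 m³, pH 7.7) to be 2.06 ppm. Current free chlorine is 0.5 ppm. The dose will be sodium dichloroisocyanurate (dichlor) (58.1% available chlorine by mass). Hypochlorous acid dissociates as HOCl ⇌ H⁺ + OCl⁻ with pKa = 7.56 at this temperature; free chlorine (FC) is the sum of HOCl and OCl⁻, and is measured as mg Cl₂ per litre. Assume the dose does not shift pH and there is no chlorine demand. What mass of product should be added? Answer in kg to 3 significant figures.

Volume: 892 m³ = 892,000 L.
[OCl⁻]/[HOCl] = 10^(pH − pKa) = 10^(7.7 − 7.56) = 1.38; fraction as HOCl = 1/(1 + 1.38) = 0.4201.
Free chlorine required for 2.06 ppm HOCl: 2.06 / 0.4201 = 4.904 ppm.
FC to add: 4.904 − 0.5 = 4.404 mg/L as Cl₂.
Cl₂ equivalent: 4.404 mg/L × 892,000 L = 3928 g.
Product at 58.1% available Cl: 3928 / 0.581 = 6761 g.

6.76 kg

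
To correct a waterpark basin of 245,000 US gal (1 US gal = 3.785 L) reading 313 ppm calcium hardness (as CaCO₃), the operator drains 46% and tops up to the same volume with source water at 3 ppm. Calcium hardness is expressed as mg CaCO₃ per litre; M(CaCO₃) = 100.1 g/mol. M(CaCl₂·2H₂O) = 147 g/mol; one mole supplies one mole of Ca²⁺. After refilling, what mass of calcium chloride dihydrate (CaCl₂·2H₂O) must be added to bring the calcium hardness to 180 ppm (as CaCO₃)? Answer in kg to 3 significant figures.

13.1 kg

Volume: 245,000 US gal × 3.785 L/gal = 927,325 L.
After draining 46% and refilling: 313 × 0.54 + 3 × 0.46 = 170.4 ppm.
Deficit to target: 180 − 170.4 = 9.6 mg/L.
As CaCO₃: 9.6 mg/L × 927,325 L = 8902 g; ÷ 100.1 = 88.93 mol Ca²⁺.
Mass: 88.93 × 147 = 13,070 g.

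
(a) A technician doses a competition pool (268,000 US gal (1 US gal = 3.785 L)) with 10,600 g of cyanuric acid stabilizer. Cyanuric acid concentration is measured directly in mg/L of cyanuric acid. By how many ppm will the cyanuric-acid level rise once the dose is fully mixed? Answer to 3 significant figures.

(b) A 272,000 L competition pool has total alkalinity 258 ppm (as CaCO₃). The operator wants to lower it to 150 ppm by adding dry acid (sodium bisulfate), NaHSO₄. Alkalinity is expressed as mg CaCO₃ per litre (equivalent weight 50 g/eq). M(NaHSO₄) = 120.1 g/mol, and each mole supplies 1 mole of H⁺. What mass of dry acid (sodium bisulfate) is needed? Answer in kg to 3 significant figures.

(a) 10.4 ppm; (b) 70.6 kg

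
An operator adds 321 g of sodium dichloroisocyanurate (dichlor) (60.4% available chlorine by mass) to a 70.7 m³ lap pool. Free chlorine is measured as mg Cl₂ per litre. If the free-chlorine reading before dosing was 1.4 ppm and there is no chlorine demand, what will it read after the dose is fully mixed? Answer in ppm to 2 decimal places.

4.14 ppm

Volume: 70.7 m³ = 70,700 L.
Available chlorine delivered: 321 g × 0.604 = 193.9 g as Cl₂.
Concentration rise: 193.9 g / 70,700 L = 2.742 mg/L = 2.74 ppm.
Final FC: 1.4 + 2.74 = 4.14 ppm.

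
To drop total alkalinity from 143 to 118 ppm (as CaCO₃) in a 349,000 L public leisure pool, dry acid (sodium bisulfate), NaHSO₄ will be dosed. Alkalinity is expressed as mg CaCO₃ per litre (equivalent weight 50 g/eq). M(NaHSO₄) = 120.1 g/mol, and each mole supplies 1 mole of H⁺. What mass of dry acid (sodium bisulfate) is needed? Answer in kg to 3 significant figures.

Alkalinity to neutralize: (143 − 118) = 25 mg/L as CaCO₃ × 349,000 L = 8725 g as CaCO₃.
Equivalents of H⁺ required: 8725 ÷ 50 g/eq = 174.5 eq = 174.5 mol NaHSO₄.
Mass of NaHSO₄: 174.5 × 120.1 = 20,960 g.

21.0 kg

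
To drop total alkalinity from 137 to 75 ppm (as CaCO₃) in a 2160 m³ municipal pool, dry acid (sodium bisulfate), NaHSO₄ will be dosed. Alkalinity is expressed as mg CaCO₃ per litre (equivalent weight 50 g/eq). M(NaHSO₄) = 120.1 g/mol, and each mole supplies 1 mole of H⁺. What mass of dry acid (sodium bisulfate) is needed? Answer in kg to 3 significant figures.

Volume: 2160 m³ = 2,160,000 L.
Alkalinity to neutralize: (137 − 75) = 62 mg/L as CaCO₃ × 2,160,000 L = 133,900 g as CaCO₃.
Equivalents of H⁺ required: 133,900 ÷ 50 g/eq = 2678 eq = 2678 mol NaHSO₄.
Mass of NaHSO₄: 2678 × 120.1 = 321,700 g.

322 kg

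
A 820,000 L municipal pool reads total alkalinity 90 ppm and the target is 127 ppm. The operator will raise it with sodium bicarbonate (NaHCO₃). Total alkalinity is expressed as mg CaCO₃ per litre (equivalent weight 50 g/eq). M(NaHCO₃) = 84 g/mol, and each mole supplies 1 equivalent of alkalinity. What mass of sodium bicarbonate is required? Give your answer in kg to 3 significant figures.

Alkalinity to add: (127 − 90) = 37 mg/L as CaCO₃ × 820,000 L = 30,340 g as CaCO₃.
Equivalents: 30,340 g ÷ 50 g/eq = 606.8 eq.
NaHCO₃ supplies 1 eq per mole → 606.8 mol.
Mass: 606.8 mol × 84 g/mol = 50,970 g.

51.0 kg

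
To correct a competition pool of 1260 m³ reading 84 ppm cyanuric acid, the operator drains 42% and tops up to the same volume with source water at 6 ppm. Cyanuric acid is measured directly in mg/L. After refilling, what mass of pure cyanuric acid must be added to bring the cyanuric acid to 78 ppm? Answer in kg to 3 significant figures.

Volume: 1260 m³ = 1,260,000 L.
After draining 42% and refilling: 84 × 0.58 + 6 × 0.42 = 51.24 ppm.
Deficit to target: 78 − 51.24 = 26.76 mg/L.
Mass: 26.76 mg/L × 1,260,000 L = 33,720 g cyanuric acid.

33.7 kg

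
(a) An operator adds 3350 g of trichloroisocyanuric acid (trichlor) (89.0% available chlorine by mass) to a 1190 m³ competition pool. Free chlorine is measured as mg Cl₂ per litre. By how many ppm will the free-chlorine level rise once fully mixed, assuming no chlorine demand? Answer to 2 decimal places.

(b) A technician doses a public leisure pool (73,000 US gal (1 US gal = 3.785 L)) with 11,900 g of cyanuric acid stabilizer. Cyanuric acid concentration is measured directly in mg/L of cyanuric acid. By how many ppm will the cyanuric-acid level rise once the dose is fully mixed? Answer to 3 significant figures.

(a) Volume: 1190 m³ = 1,190,000 L.
(a) Available chlorine delivered: 3350 g × 0.89 = 2982 g as Cl₂.
(a) Concentration rise: 2982 g / 1,190,000 L = 2.505 mg/L = 2.51 ppm.

(b) Volume: 73,000 US gal × 3.785 L/gal = 276,305 L.
(b) Rise: 11,900 g / 276,305 L × 1000 = 43.07 mg/L.

(a) 2.51 ppm; (b) 43.1 ppm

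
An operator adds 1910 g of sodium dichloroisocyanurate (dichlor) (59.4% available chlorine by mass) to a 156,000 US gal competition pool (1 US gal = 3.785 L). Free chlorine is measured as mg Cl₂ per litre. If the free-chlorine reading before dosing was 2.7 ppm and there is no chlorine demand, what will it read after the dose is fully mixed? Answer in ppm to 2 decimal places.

4.62 ppm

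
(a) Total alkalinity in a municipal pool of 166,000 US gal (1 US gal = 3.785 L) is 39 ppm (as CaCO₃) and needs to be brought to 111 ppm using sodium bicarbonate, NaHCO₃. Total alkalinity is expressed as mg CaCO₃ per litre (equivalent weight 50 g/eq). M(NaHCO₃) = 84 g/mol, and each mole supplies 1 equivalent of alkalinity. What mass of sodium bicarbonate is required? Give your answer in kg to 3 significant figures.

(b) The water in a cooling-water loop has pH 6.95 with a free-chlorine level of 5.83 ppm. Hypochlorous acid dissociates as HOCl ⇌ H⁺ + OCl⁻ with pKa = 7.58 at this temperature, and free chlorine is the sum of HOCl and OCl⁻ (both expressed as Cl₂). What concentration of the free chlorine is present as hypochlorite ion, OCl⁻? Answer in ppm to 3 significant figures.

(a) 76.0 kg; (b) 1.11 ppm

(a) Volume: 166,000 US gal × 3.785 L/gal = 628,310 L.
(a) Alkalinity to add: (111 − 39) = 72 mg/L as CaCO₃ × 628,310 L = 45,240 g as CaCO₃.
(a) Equivalents: 45,240 g ÷ 50 g/eq = 904.8 eq.
(a) NaHCO₃ supplies 1 eq per mole → 904.8 mol.
(a) Mass: 904.8 mol × 84 g/mol = 76,000 g.

(b) [OCl⁻]/[HOCl] = 10^(pH − pKa) = 10^(6.95 − 7.58) = 10^-0.63 = 0.2344.
(b) Fraction as HOCl = 1 / (1 + 0.2344) = 0.8101.
(b) OCl⁻ = (1 − 0.8101) × 5.83 ppm = 1.107 ppm.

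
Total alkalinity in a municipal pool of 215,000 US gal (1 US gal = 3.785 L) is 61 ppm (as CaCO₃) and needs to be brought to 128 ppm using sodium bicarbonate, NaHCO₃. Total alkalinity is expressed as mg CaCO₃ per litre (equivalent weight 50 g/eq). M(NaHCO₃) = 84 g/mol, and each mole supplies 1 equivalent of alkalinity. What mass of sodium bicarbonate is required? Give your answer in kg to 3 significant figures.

91.6 kg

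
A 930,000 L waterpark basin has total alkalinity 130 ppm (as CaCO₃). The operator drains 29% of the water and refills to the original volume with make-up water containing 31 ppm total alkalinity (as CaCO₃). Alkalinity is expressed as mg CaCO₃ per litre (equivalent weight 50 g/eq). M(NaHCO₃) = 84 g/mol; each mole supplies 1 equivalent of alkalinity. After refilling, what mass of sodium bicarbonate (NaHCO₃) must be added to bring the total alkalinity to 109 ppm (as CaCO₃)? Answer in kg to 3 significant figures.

12.0 kg

After draining 29% and refilling: 130 × 0.71 + 31 × 0.29 = 101.29 ppm.
Deficit to target: 109 − 101.29 = 7.71 mg/L.
As CaCO₃: 7.71 mg/L × 930,000 L = 7170 g; ÷ 50 g/eq ÷ 1 = 143.4 mol NaHCO₃.
Mass: 143.4 × 84 = 12,050 g.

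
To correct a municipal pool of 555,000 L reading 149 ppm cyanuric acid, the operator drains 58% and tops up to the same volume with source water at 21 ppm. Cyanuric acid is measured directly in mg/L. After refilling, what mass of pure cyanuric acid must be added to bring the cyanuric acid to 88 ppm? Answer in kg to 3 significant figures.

7.35 kg

After draining 58% and refilling: 149 × 0.42 + 21 × 0.58 = 74.76 ppm.
Deficit to target: 88 − 74.76 = 13.24 mg/L.
Mass: 13.24 mg/L × 555,000 L = 7348 g cyanuric acid.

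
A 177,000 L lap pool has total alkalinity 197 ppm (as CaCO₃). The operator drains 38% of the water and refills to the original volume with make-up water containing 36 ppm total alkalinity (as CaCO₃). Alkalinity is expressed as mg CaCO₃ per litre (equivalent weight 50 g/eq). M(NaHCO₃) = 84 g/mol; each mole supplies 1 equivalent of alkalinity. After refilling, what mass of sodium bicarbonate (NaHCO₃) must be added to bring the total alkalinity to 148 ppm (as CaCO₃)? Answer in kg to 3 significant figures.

After draining 38% and refilling: 197 × 0.62 + 36 × 0.38 = 135.82 ppm.
Deficit to target: 148 − 135.82 = 12.18 mg/L.
As CaCO₃: 12.18 mg/L × 177,000 L = 2156 g; ÷ 50 g/eq ÷ 1 = 43.12 mol NaHCO₃.
Mass: 43.12 × 84 = 3622 g.

3.62 kg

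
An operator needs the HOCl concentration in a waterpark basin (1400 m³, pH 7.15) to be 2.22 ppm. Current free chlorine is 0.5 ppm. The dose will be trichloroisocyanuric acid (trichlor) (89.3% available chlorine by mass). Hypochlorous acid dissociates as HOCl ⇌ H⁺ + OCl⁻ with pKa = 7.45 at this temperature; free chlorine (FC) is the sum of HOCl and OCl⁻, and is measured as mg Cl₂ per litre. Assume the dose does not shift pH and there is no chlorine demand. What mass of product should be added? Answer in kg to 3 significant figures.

Volume: 1400 m³ = 1,400,000 L.
[OCl⁻]/[HOCl] = 10^(pH − pKa) = 10^(7.15 − 7.45) = 0.5012; fraction as HOCl = 1/(1 + 0.5012) = 0.6661.
Free chlorine required for 2.22 ppm HOCl: 2.22 / 0.6661 = 3.333 ppm.
FC to add: 3.333 − 0.5 = 2.833 mg/L as Cl₂.
Cl₂ equivalent: 2.833 mg/L × 1,400,000 L = 3966 g.
Product at 89.3% available Cl: 3966 / 0.893 = 4441 g.

4.44 kg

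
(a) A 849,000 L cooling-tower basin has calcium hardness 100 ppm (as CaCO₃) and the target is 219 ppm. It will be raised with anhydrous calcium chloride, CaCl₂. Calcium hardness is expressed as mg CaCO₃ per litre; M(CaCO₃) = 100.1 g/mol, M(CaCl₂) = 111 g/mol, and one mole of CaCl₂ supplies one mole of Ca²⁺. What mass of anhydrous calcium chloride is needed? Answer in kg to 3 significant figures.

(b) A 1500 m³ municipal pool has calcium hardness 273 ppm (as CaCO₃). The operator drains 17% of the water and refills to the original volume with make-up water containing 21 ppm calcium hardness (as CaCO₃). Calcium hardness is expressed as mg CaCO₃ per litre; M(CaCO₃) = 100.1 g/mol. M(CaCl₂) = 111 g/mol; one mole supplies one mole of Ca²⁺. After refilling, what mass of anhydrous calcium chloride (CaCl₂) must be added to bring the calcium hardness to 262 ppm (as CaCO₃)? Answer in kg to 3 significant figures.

(a) Hardness to add: (219 − 100) = 119 mg/L as CaCO₃ × 849,000 L = 101,000 g as CaCO₃.
(a) Moles of Ca²⁺ (1 mol Ca²⁺ ≡ 1 mol CaCO₃): 101,000 / 100.1 g/mol = 1009 mol.
(a) Mass of CaCl₂: 1009 × 111 = 112,000 g.

(b) Volume: 1500 m³ = 1,500,000 L.
(b) After draining 17% and refilling: 273 × 0.83 + 21 × 0.17 = 230.16 ppm.
(b) Deficit to target: 262 − 230.16 = 31.84 mg/L.
(b) As CaCO₃: 31.84 mg/L × 1,500,000 L = 47,760 g; ÷ 100.1 = 477.1 mol Ca²⁺.
(b) Mass: 477.1 × 111 = 52,960 g.

(a) 112 kg; (b) 53.0 kg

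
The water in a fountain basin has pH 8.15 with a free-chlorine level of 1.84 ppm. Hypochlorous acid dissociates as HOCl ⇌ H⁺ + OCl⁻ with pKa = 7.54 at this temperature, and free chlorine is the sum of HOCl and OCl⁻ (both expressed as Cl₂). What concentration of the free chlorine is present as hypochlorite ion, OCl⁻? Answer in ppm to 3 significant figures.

[OCl⁻]/[HOCl] = 10^(pH − pKa) = 10^(8.15 − 7.54) = 10^0.61 = 4.074.
Fraction as HOCl = 1 / (1 + 4.074) = 0.1971.
OCl⁻ = (1 − 0.1971) × 1.84 ppm = 1.477 ppm.

1.48 ppm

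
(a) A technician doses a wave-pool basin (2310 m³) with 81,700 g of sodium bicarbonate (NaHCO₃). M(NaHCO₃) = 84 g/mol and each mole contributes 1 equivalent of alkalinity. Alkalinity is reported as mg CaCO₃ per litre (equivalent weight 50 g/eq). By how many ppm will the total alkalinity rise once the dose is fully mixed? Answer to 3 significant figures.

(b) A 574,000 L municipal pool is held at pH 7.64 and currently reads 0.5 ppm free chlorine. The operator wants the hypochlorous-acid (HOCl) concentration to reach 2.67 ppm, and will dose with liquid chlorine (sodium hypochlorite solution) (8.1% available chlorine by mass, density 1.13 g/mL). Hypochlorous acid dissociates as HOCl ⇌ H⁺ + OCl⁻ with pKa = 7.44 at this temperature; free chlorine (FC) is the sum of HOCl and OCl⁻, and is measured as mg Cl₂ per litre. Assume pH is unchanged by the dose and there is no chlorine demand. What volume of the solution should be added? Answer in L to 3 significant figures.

(a) 21.1 ppm; (b) 40.1 L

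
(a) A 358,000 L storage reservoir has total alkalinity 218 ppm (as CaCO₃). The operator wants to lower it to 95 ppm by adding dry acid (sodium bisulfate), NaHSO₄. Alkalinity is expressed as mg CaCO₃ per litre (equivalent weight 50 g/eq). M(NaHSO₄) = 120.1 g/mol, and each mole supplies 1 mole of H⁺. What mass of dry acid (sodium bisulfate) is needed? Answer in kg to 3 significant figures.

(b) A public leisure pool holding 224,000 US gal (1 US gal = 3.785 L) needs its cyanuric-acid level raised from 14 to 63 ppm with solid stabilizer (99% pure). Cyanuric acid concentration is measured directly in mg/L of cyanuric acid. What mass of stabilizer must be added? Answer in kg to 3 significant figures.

(a) 106 kg; (b) 42.0 kg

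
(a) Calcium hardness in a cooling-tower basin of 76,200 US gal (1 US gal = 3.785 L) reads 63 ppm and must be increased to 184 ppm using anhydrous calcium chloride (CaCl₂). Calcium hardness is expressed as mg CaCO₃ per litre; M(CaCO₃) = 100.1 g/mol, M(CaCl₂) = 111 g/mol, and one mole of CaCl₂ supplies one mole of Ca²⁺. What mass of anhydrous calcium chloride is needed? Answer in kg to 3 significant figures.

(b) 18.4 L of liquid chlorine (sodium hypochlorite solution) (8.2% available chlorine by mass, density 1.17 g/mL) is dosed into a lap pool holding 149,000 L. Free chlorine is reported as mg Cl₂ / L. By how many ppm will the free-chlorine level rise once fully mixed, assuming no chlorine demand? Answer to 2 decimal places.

(a) Volume: 76,200 US gal × 3.785 L/gal = 288,417 L.
(a) Hardness to add: (184 − 63) = 121 mg/L as CaCO₃ × 288,417 L = 34,900 g as CaCO₃.
(a) Moles of Ca²⁺ (1 mol Ca²⁺ ≡ 1 mol CaCO₃): 34,900 / 100.1 g/mol = 348.6 mol.
(a) Mass of CaCl₂: 348.6 × 111 = 38,700 g.

(b) Mass of solution: 18.4 L × 1000 mL/L × 1.17 g/mL = 21,530 g.
(b) Available chlorine delivered: 21,530 g × 0.082 = 1765 g as Cl₂.
(b) Concentration rise: 1765 g / 149,000 L = 11.85 mg/L = 11.85 ppm.

(a) 38.7 kg; (b) 11.85 ppm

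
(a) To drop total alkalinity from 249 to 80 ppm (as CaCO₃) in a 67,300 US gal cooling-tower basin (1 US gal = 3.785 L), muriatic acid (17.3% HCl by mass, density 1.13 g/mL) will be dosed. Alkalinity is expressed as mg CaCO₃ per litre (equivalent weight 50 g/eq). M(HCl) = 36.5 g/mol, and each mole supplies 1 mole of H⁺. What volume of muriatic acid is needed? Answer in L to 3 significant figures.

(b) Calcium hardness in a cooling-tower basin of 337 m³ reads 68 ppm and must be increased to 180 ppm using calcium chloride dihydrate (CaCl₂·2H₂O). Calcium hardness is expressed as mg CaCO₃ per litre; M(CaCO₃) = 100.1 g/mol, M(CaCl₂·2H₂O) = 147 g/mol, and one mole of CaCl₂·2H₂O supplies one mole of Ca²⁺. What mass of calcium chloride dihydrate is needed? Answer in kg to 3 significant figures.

(a) 161 L; (b) 55.4 kg

(a) Volume: 67,300 US gal × 3.785 L/gal = 254,730 L.
(a) Alkalinity to neutralize: (249 − 80) = 169 mg/L as CaCO₃ × 254,730 L = 43,050 g as CaCO₃.
(a) Equivalents of H⁺ required: 43,050 ÷ 50 g/eq = 861 eq = 861 mol HCl.
(a) Mass of HCl: 861 × 36.5 = 31,430 g.
(a) Mass of 17.3% solution: 31,430 / 0.173 = 181,700 g.
(a) Volume: 181,700 g ÷ 1.13 g/mL = 160,800 mL.

(b) Volume: 337 m³ = 337,000 L.
(b) Hardness to add: (180 − 68) = 112 mg/L as CaCO₃ × 337,000 L = 37,740 g as CaCO₃.
(b) Moles of Ca²⁺ (1 mol Ca²⁺ ≡ 1 mol CaCO₃): 37,740 / 100.1 g/mol = 377.1 mol.
(b) Mass of CaCl₂·2H₂O: 377.1 × 147 = 55,430 g.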